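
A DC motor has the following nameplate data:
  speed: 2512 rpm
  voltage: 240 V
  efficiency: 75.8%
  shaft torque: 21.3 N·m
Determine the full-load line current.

30.8 A

ω = 2π×2512/60 = 263.1 rad/s; P_out = τω = 21.3 × 263.1 = 5604 W
P_in = P_out / η = 5604 / 0.758 = 7393 W
I = P_in / V = 7393 / 240 = 30.8 A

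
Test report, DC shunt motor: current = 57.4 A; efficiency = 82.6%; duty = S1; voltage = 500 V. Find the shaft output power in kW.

23.7 kW

P_in = V·I = 500 × 57.4 = 28700 W
P_out = η·P_in = 0.826 × 28700 = 23706 W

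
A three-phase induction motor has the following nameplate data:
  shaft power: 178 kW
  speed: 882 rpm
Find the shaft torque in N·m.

ω = 2π × 882/60 = 92.36 rad/s
τ = P/ω = 178000/92.36 = 1930 N·m

1930 N·m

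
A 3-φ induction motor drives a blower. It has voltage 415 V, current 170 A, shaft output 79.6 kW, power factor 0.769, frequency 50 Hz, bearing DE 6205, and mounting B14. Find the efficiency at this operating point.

P_out = 79.6 kW = 79600 W
P_in = √3·V_L·I_L·cosφ = 1.732 × 415 × 170 × 0.769 = 93966 W
η = P_out / P_in = 79600 / 93966 = 0.847 = 84.7%

84.7 %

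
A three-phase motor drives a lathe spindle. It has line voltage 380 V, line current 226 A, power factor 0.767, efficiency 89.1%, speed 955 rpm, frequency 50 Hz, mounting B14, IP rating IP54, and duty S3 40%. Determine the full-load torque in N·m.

P_in = √3·V·I·cosφ = 1.732 × 380 × 226 × 0.767 = 114087 W
P_out = η·P_in = 0.891 × 114087 = 101652 W
n = 955 rpm
ω = 2π×955/60 = 100 rad/s
τ = P_out/ω = 101652/100 = 1020 N·m

1020 N·m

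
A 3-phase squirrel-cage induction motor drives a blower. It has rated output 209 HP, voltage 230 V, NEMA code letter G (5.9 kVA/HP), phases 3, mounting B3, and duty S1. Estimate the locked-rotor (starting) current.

S_LR = 5.9 × 209 = 1233.1 kVA
I_LR = S_LR/(√3·V_L) = 1233100/(1.732×230) = 3100 A

3100 A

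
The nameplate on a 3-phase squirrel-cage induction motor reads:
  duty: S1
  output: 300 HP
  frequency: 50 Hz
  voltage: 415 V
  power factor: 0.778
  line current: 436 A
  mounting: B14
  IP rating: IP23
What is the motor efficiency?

91.8 %

P_out = 300 × 746 = 223800 W
P_in = √3·V_L·I_L·cosφ = 1.732 × 415 × 436 × 0.778 = 243816 W
η = P_out / P_in = 223800 / 243816 = 0.918 = 91.8%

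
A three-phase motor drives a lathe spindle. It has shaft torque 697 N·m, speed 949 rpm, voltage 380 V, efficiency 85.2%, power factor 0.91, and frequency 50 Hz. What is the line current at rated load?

ω = 2π×949/60 = 99.38 rad/s; P_out = τω = 697 × 99.38 = 69268 W
P_in = P_out / η = 69268 / 0.852 = 81300 W
I_L = P_in / (√3·V_L·cosφ) = 81300 / (1.732 × 380 × 0.91) = 136 A

136 A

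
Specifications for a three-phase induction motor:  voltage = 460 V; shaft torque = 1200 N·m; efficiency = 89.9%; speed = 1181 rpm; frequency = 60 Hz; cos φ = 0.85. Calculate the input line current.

ω = 2π×1181/60 = 123.7 rad/s; P_out = τω = 1200 × 123.7 = 148440 W
P_in = P_out / η = 148440 / 0.899 = 165117 W
I_L = P_in / (√3·V_L·cosφ) = 165117 / (1.732 × 460 × 0.85) = 244 A

244 A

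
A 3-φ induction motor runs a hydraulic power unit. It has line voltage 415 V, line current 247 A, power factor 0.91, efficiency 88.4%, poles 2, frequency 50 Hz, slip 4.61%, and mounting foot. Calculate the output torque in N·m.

477 N·m

P_in = √3·V·I·cosφ = 1.732 × 415 × 247 × 0.91 = 161560 W
P_out = η·P_in = 0.884 × 161560 = 142819 W
n_s = 120×50/2 = 3000 rpm; n = 3000×(1−0.0461) = 2862 rpm
ω = 2π×2862/60 = 299.7 rad/s
τ = P_out/ω = 142819/299.7 = 477 N·m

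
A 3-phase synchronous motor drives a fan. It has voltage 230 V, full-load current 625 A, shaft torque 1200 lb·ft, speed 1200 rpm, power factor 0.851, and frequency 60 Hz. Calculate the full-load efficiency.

τ = 1200 lb·ft × 1.356 = 1627 N·m
ω = 2π × 1200/60 = 125.7 rad/s; P_out = τω = 1627 × 125.7 = 204514 W
P_in = √3·V_L·I_L·cosφ = 1.732 × 230 × 625 × 0.851 = 211878 W
η = P_out / P_in = 204514 / 211878 = 0.965 = 96.5%

96.5 %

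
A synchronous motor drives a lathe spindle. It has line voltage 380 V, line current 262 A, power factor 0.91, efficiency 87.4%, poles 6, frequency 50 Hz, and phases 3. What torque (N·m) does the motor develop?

P_in = √3·V·I·cosφ = 1.732 × 380 × 262 × 0.91 = 156919 W
P_out = η·P_in = 0.874 × 156919 = 137147 W
n = n_s = 120×50/6 = 1000 rpm (synchronous)
ω = 2π×1000/60 = 104.7 rad/s
τ = P_out/ω = 137147/104.7 = 1310 N·m

1310 N·m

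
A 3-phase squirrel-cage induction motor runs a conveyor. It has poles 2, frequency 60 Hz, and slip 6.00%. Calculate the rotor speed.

n_s = 120f/p = 120×60/2 = 3600 rpm
n = n_s(1 − s) = 3600 × (1 − 0.06) = 3384 rpm

3384 rpm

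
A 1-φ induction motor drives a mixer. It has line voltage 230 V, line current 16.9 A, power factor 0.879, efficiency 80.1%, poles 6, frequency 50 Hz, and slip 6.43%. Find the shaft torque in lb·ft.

20.6 lb·ft

P_in = V·I·cosφ = 230 × 16.9 × 0.879 = 3417 W
P_out = η·P_in = 0.801 × 3417 = 2737 W
n_s = 120×50/6 = 1000 rpm; n = 1000×(1−0.0643) = 936 rpm
ω = 2π×936/60 = 98.02 rad/s
τ = P_out/ω = 2737/98.02 = 27.92 N·m
In lb·ft: 27.92/1.356 = 20.6 lb·ft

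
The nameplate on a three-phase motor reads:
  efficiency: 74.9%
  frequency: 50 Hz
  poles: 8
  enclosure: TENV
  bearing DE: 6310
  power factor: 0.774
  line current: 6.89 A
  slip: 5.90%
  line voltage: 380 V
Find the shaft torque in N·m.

35.6 N·m

P_in = √3·V·I·cosφ = 1.732 × 380 × 6.89 × 0.774 = 3510 W
P_out = η·P_in = 0.749 × 3510 = 2629 W
n_s = 120×50/8 = 750 rpm; n = 750×(1−0.059) = 706 rpm
ω = 2π×706/60 = 73.93 rad/s
τ = P_out/ω = 2629/73.93 = 35.6 N·m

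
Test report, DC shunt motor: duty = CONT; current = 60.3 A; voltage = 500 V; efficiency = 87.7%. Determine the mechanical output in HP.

P_in = V·I = 500 × 60.3 = 30150 W
P_out = η·P_in = 0.877 × 30150 = 26442 W
= 26442/746 = 35.4 HP

35.4 HP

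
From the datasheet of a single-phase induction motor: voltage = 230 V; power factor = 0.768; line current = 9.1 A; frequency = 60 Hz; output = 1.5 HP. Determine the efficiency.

69.6 %

P_out = 1.5 × 746 = 1119 W
P_in = V·I·cosφ = 230 × 9.1 × 0.768 = 1607 W
η = P_out / P_in = 1119 / 1607 = 0.696 = 69.6%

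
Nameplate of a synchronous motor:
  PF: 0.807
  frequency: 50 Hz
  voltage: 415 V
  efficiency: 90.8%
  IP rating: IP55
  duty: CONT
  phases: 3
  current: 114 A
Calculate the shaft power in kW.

60 kW

P_in = √3·V·I·cosφ = 1.732 × 415 × 114 × 0.807 = 66126 W
P_out = η·P_in = 0.908 × 66126 = 60042 W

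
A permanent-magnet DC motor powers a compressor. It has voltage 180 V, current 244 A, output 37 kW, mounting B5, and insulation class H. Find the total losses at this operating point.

6920 W

P_in = V·I = 180×244 = 43920 W
P_out = 37000 W
Losses = P_in − P_out = 43920 − 37000 = 6920 W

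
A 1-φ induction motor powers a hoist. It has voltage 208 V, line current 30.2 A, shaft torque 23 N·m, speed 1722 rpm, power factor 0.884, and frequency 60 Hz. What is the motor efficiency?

ω = 2π × 1722/60 = 180.3 rad/s; P_out = τω = 23 × 180.3 = 4147 W
P_in = V·I·cosφ = 208 × 30.2 × 0.884 = 5553 W
η = P_out / P_in = 4147 / 5553 = 0.747 = 74.7%

74.7 %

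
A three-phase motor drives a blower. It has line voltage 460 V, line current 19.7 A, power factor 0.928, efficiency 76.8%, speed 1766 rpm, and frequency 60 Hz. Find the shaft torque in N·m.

60.5 N·m

P_in = √3·V·I·cosφ = 1.732 × 460 × 19.7 × 0.928 = 14565 W
P_out = η·P_in = 0.768 × 14565 = 11186 W
n = 1766 rpm
ω = 2π×1766/60 = 184.9 rad/s
τ = P_out/ω = 11186/184.9 = 60.5 N·m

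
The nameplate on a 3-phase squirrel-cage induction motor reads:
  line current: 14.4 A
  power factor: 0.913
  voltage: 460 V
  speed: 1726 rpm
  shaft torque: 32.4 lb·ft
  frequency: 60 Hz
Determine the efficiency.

75.8 %

τ = 32.4 lb·ft × 1.356 = 43.93 N·m
ω = 2π × 1726/60 = 180.7 rad/s; P_out = τω = 43.93 × 180.7 = 7938 W
P_in = √3·V_L·I_L·cosφ = 1.732 × 460 × 14.4 × 0.913 = 10475 W
η = P_out / P_in = 7938 / 10475 = 0.758 = 75.8%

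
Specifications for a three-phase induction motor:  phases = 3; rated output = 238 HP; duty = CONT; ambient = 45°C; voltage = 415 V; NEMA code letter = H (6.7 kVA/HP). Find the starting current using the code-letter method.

S_LR = 6.7 × 238 = 1594.6 kVA
I_LR = S_LR/(√3·V_L) = 1594600/(1.732×415) = 2220 A

2220 A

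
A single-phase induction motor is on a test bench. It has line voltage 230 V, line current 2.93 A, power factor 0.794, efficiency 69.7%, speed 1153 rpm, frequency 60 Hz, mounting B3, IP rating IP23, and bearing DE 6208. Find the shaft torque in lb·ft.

P_in = V·I·cosφ = 230 × 2.93 × 0.794 = 535 W
P_out = η·P_in = 0.697 × 535 = 373 W
n = 1153 rpm
ω = 2π×1153/60 = 120.7 rad/s
τ = P_out/ω = 373/120.7 = 3.09 N·m
In lb·ft: 3.09/1.356 = 2.28 lb·ft

2.28 lb·ft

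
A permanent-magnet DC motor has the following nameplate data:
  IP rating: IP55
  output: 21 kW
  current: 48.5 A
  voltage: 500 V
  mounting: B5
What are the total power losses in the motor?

3.25 kW

P_in = V·I = 500×48.5 = 24250 W
P_out = 21000 W
Losses = P_in − P_out = 24250 − 21000 = 3250 W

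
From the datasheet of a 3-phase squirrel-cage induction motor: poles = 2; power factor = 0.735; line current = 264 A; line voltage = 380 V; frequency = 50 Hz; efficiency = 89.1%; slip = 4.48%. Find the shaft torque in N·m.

P_in = √3·V·I·cosφ = 1.732 × 380 × 264 × 0.735 = 127709 W
P_out = η·P_in = 0.891 × 127709 = 113789 W
n_s = 120×50/2 = 3000 rpm; n = 3000×(1−0.0448) = 2866 rpm
ω = 2π×2866/60 = 300.1 rad/s
τ = P_out/ω = 113789/300.1 = 379 N·m

379 N·m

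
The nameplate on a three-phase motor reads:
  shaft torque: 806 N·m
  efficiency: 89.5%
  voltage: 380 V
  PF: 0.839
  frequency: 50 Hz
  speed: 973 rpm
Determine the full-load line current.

166 A

ω = 2π×973/60 = 101.9 rad/s; P_out = τω = 806 × 101.9 = 82131 W
P_in = P_out / η = 82131 / 0.895 = 91766 W
I_L = P_in / (√3·V_L·cosφ) = 91766 / (1.732 × 380 × 0.839) = 166 A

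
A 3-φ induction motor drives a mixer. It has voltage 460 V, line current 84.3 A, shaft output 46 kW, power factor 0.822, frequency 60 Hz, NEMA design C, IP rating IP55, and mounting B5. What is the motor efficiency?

P_out = 46 kW = 46000 W
P_in = √3·V_L·I_L·cosφ = 1.732 × 460 × 84.3 × 0.822 = 55208 W
η = P_out / P_in = 46000 / 55208 = 0.833 = 83.3%

83.3 %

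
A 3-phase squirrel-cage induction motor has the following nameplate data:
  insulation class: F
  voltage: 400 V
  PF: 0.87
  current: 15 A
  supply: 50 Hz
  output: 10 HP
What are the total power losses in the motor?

P_in = √3·V·I·cosφ = 1.732×400×15×0.87 = 9041 W
P_out = 10×746 = 7460 W
Losses = P_in − P_out = 9041 − 7460 = 1581 W

1580 W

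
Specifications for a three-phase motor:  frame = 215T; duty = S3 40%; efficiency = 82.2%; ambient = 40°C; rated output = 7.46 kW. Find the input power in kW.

9.08 kW

P_out = 7460 W
P_in = P_out/η = 7460/0.822 = 9075 W = 9.08 kW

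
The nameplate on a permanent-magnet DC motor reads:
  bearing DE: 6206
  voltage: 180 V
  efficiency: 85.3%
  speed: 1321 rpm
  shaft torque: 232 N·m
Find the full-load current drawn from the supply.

209 A

ω = 2π×1321/60 = 138.3 rad/s; P_out = τω = 232 × 138.3 = 32086 W
P_in = P_out / η = 32086 / 0.853 = 37615 W
I = P_in / V = 37615 / 180 = 209 A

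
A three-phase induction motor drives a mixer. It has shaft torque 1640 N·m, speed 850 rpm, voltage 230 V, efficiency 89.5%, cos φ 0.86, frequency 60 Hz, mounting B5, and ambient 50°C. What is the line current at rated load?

476 A

ω = 2π×850/60 = 89.01 rad/s; P_out = τω = 1640 × 89.01 = 145976 W
P_in = P_out / η = 145976 / 0.895 = 163102 W
I_L = P_in / (√3·V_L·cosφ) = 163102 / (1.732 × 230 × 0.86) = 476 A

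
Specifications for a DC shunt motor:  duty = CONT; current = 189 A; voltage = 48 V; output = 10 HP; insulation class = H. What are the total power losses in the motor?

P_in = V·I = 48×189 = 9072 W
P_out = 10×746 = 7460 W
Losses = P_in − P_out = 9072 − 7460 = 1612 W

1610 W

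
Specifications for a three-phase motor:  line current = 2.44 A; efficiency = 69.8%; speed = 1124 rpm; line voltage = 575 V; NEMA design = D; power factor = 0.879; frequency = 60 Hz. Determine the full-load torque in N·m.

P_in = √3·V·I·cosφ = 1.732 × 575 × 2.44 × 0.879 = 2136 W
P_out = η·P_in = 0.698 × 2136 = 1491 W
n = 1124 rpm
ω = 2π×1124/60 = 117.7 rad/s
τ = P_out/ω = 1491/117.7 = 12.7 N·m

12.7 N·m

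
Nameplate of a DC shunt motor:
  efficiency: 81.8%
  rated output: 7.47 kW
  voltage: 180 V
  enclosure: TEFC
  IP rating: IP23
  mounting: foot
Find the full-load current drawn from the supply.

50.7 A

P_out = 7.47 kW = 7470 W
P_in = P_out / η = 7470 / 0.818 = 9132 W
I = P_in / V = 9132 / 180 = 50.7 A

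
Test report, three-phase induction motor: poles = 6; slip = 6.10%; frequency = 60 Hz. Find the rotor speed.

n_s = 120f/p = 120×60/6 = 1200 rpm
n = n_s(1 − s) = 1200 × (1 − 0.061) = 1127 rpm

1127 rpm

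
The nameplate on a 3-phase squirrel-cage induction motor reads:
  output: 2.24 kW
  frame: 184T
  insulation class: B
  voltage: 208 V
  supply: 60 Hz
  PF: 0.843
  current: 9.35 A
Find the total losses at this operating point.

600 W

P_in = √3·V·I·cosφ = 1.732×208×9.35×0.843 = 2840 W
P_out = 2240 W
Losses = P_in − P_out = 2840 − 2240 = 600 W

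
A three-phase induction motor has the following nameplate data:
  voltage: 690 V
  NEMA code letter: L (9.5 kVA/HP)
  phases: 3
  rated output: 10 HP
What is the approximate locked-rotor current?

S_LR = 9.5 × 10 = 95 kVA
I_LR = S_LR/(√3·V_L) = 95000/(1.732×690) = 79.5 A

79.5 A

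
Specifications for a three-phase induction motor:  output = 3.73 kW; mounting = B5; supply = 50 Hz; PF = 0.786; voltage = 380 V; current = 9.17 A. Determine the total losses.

P_in = √3·V·I·cosφ = 1.732×380×9.17×0.786 = 4744 W
P_out = 3730 W
Losses = P_in − P_out = 4744 − 3730 = 1014 W

1010 W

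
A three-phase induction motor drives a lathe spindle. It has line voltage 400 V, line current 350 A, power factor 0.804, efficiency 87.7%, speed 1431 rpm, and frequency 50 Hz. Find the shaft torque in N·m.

1140 N·m

P_in = √3·V·I·cosφ = 1.732 × 400 × 350 × 0.804 = 194954 W
P_out = η·P_in = 0.877 × 194954 = 170975 W
n = 1431 rpm
ω = 2π×1431/60 = 149.9 rad/s
τ = P_out/ω = 170975/149.9 = 1140 N·m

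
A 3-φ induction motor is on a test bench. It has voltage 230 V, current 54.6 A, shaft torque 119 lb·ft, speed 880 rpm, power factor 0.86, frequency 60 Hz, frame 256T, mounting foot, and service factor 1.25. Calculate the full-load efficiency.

79.5 %

τ = 119 lb·ft × 1.356 = 161.4 N·m
ω = 2π × 880/60 = 92.15 rad/s; P_out = τω = 161.4 × 92.15 = 14873 W
P_in = √3·V_L·I_L·cosφ = 1.732 × 230 × 54.6 × 0.86 = 18705 W
η = P_out / P_in = 14873 / 18705 = 0.795 = 79.5%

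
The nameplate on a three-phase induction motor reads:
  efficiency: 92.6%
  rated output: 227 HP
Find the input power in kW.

P_out = 227 × 746 = 169342 W
P_in = P_out/η = 169342/0.926 = 182875 W = 183 kW

183 kW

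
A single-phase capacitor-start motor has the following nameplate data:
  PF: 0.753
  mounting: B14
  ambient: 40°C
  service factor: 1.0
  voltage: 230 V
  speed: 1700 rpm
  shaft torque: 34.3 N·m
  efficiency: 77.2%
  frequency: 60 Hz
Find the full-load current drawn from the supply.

ω = 2π×1700/60 = 178 rad/s; P_out = τω = 34.3 × 178 = 6105 W
P_in = P_out / η = 6105 / 0.772 = 7908 W
I = P_in / (V·cosφ) = 7908 / (230 × 0.753) = 45.7 A

45.7 A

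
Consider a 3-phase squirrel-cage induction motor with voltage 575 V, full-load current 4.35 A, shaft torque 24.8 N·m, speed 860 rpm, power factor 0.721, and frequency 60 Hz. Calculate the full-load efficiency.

71.5 %

ω = 2π × 860/60 = 90.06 rad/s; P_out = τω = 24.8 × 90.06 = 2233 W
P_in = √3·V_L·I_L·cosφ = 1.732 × 575 × 4.35 × 0.721 = 3123 W
η = P_out / P_in = 2233 / 3123 = 0.715 = 71.5%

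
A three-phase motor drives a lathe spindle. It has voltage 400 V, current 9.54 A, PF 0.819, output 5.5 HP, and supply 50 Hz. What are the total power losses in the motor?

1.31 kW

P_in = √3·V·I·cosφ = 1.732×400×9.54×0.819 = 5413 W
P_out = 5.5×746 = 4103 W
Losses = P_in − P_out = 5413 − 4103 = 1310 W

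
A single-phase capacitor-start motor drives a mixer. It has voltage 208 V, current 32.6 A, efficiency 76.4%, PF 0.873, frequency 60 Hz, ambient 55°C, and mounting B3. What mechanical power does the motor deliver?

P_in = V·I·cosφ = 208 × 32.6 × 0.873 = 5920 W
P_out = η·P_in = 0.764 × 5920 = 4523 W

4.52 kW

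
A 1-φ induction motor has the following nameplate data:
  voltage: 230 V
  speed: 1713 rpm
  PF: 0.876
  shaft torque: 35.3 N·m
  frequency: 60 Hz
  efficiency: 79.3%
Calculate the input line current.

39.6 A

ω = 2π×1713/60 = 179.4 rad/s; P_out = τω = 35.3 × 179.4 = 6333 W
P_in = P_out / η = 6333 / 0.793 = 7986 W
I = P_in / (V·cosφ) = 7986 / (230 × 0.876) = 39.6 A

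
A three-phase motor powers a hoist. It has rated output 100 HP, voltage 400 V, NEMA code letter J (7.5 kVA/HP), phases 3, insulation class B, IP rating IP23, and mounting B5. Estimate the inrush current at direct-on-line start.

S_LR = 7.5 × 100 = 750 kVA
I_LR = S_LR/(√3·V_L) = 750000/(1.732×400) = 1080 A

1080 A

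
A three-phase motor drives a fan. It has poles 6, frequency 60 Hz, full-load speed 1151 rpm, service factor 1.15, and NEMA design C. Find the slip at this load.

n_s = 120f/p = 120×60/6 = 1200 rpm
s = (n_s − n)/n_s = (1200 − 1151)/1200 = 0.0408

4.1 %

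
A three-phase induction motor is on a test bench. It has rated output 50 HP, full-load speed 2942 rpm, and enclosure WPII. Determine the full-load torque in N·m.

P_out = 50 × 746 = 37300 W
ω = 2π × 2942/60 = 308.1 rad/s
τ = P_out/ω = 37300/308.1 = 121 N·m

121 N·m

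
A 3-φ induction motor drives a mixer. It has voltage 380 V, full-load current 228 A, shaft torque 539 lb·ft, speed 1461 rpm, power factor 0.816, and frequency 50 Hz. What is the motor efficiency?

τ = 539 lb·ft × 1.356 = 730.9 N·m
ω = 2π × 1461/60 = 153 rad/s; P_out = τω = 730.9 × 153 = 111828 W
P_in = √3·V_L·I_L·cosφ = 1.732 × 380 × 228 × 0.816 = 122449 W
η = P_out / P_in = 111828 / 122449 = 0.913 = 91.3%

91.3 %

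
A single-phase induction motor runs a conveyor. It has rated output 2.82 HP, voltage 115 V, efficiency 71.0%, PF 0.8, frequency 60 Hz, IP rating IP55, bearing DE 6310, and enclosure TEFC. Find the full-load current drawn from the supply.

P_out = 2.82 × 746 = 2104 W
P_in = P_out / η = 2104 / 0.710 = 2963 W
I = P_in / (V·cosφ) = 2963 / (115 × 0.8) = 32.2 A

32.2 A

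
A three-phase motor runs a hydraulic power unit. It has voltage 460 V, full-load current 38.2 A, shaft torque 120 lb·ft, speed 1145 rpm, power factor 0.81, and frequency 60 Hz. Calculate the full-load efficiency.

79.1 %

τ = 120 lb·ft × 1.356 = 162.7 N·m
ω = 2π × 1145/60 = 119.9 rad/s; P_out = τω = 162.7 × 119.9 = 19508 W
P_in = √3·V_L·I_L·cosφ = 1.732 × 460 × 38.2 × 0.81 = 24652 W
η = P_out / P_in = 19508 / 24652 = 0.791 = 79.1%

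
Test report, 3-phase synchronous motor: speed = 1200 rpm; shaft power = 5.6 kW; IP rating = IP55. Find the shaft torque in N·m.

44.6 N·m

ω = 2π × 1200/60 = 125.7 rad/s
τ = P/ω = 5600/125.7 = 44.6 N·m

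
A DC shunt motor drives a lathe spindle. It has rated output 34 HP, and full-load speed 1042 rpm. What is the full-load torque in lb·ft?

P_out = 34 × 746 = 25364 W
ω = 2π × 1042/60 = 109.1 rad/s
τ = P_out/ω = 25364/109.1 = 232.5 N·m
In lb·ft: 232.5/1.356 = 171 lb·ft

171 lb·ft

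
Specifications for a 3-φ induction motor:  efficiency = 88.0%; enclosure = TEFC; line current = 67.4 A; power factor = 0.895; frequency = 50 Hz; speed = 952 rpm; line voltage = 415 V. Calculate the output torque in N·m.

383 N·m

P_in = √3·V·I·cosφ = 1.732 × 415 × 67.4 × 0.895 = 43359 W
P_out = η·P_in = 0.88 × 43359 = 38156 W
n = 952 rpm
ω = 2π×952/60 = 99.69 rad/s
τ = P_out/ω = 38156/99.69 = 383 N·m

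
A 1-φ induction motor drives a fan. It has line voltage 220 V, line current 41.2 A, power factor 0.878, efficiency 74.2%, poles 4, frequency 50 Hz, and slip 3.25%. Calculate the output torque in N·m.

P_in = V·I·cosφ = 220 × 41.2 × 0.878 = 7958 W
P_out = η·P_in = 0.742 × 7958 = 5905 W
n_s = 120×50/4 = 1500 rpm; n = 1500×(1−0.0325) = 1451 rpm
ω = 2π×1451/60 = 151.9 rad/s
τ = P_out/ω = 5905/151.9 = 38.9 N·m

38.9 N·m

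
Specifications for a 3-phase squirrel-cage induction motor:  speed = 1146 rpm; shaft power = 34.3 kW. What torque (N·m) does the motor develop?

286 N·m

ω = 2π × 1146/60 = 120 rad/s
τ = P/ω = 34300/120 = 286 N·m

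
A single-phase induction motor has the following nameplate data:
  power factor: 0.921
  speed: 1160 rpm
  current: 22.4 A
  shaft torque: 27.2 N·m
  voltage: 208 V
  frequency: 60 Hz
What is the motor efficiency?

ω = 2π × 1160/60 = 121.5 rad/s; P_out = τω = 27.2 × 121.5 = 3305 W
P_in = V·I·cosφ = 208 × 22.4 × 0.921 = 4291 W
η = P_out / P_in = 3305 / 4291 = 0.770 = 77.0%

77.0 %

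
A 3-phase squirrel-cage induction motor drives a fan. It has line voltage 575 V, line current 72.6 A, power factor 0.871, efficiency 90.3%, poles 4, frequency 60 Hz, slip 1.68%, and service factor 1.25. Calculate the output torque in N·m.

P_in = √3·V·I·cosφ = 1.732 × 575 × 72.6 × 0.871 = 62975 W
P_out = η·P_in = 0.903 × 62975 = 56866 W
n_s = 120×60/4 = 1800 rpm; n = 1800×(1−0.0168) = 1770 rpm
ω = 2π×1770/60 = 185.4 rad/s
τ = P_out/ω = 56866/185.4 = 307 N·m

307 N·m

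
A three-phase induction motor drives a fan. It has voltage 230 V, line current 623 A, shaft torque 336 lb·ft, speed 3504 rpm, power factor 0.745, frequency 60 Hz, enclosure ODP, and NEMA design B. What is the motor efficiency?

τ = 336 lb·ft × 1.356 = 455.6 N·m
ω = 2π × 3504/60 = 366.9 rad/s; P_out = τω = 455.6 × 366.9 = 167160 W
P_in = √3·V_L·I_L·cosφ = 1.732 × 230 × 623 × 0.745 = 184893 W
η = P_out / P_in = 167160 / 184893 = 0.904 = 90.4%

90.4 %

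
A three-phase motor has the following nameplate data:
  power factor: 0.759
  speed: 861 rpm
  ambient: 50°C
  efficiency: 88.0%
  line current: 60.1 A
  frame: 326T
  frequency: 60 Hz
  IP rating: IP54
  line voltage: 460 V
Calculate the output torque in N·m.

355 N·m

P_in = √3·V·I·cosφ = 1.732 × 460 × 60.1 × 0.759 = 36343 W
P_out = η·P_in = 0.88 × 36343 = 31982 W
n = 861 rpm
ω = 2π×861/60 = 90.16 rad/s
τ = P_out/ω = 31982/90.16 = 355 N·m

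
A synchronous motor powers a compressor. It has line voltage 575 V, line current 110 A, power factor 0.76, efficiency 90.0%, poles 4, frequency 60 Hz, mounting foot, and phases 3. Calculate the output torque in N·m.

398 N·m

P_in = √3·V·I·cosφ = 1.732 × 575 × 110 × 0.76 = 83257 W
P_out = η·P_in = 0.9 × 83257 = 74931 W
n = n_s = 120×60/4 = 1800 rpm (synchronous)
ω = 2π×1800/60 = 188.5 rad/s
τ = P_out/ω = 74931/188.5 = 398 N·m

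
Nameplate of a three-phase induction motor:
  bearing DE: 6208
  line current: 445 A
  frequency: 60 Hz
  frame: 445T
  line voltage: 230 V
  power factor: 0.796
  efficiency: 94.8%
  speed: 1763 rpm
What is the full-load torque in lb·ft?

534 lb·ft

P_in = √3·V·I·cosφ = 1.732 × 230 × 445 × 0.796 = 141107 W
P_out = η·P_in = 0.948 × 141107 = 133769 W
n = 1763 rpm
ω = 2π×1763/60 = 184.6 rad/s
τ = P_out/ω = 133769/184.6 = 724.6 N·m
In lb·ft: 724.6/1.356 = 534 lb·ft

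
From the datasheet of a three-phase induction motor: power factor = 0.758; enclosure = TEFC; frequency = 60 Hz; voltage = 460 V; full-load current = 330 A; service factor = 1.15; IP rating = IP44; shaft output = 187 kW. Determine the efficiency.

P_out = 187 kW = 187000 W
P_in = √3·V_L·I_L·cosφ = 1.732 × 460 × 330 × 0.758 = 199292 W
η = P_out / P_in = 187000 / 199292 = 0.938 = 93.8%

93.8 %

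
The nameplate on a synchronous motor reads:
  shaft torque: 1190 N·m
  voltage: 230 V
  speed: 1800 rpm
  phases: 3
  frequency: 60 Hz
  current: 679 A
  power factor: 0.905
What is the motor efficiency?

91.6 %

ω = 2π × 1800/60 = 188.5 rad/s; P_out = τω = 1190 × 188.5 = 224315 W
P_in = √3·V_L·I_L·cosφ = 1.732 × 230 × 679 × 0.905 = 244790 W
η = P_out / P_in = 224315 / 244790 = 0.916 = 91.6%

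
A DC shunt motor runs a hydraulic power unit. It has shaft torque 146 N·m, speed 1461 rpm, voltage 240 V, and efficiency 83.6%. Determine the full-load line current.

111 A

ω = 2π×1461/60 = 153 rad/s; P_out = τω = 146 × 153 = 22338 W
P_in = P_out / η = 22338 / 0.836 = 26720 W
I = P_in / V = 26720 / 240 = 111 A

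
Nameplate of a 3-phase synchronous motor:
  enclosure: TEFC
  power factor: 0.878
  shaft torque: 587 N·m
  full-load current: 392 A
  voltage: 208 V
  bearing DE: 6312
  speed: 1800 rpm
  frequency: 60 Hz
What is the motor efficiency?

89.2 %

ω = 2π × 1800/60 = 188.5 rad/s; P_out = τω = 587 × 188.5 = 110650 W
P_in = √3·V_L·I_L·cosφ = 1.732 × 208 × 392 × 0.878 = 123991 W
η = P_out / P_in = 110650 / 123991 = 0.892 = 89.2%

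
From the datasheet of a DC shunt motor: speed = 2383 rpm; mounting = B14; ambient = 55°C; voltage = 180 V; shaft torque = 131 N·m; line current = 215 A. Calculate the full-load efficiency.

84.5 %

ω = 2π × 2383/60 = 249.5 rad/s; P_out = τω = 131 × 249.5 = 32685 W
P_in = V·I = 180 × 215 = 38700 W
η = P_out / P_in = 32685 / 38700 = 0.845 = 84.5%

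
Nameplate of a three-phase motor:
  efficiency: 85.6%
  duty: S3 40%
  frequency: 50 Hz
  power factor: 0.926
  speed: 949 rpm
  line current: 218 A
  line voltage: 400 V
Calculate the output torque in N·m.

1200 N·m

P_in = √3·V·I·cosφ = 1.732 × 400 × 218 × 0.926 = 139854 W
P_out = η·P_in = 0.856 × 139854 = 119715 W
n = 949 rpm
ω = 2π×949/60 = 99.38 rad/s
τ = P_out/ω = 119715/99.38 = 1200 N·m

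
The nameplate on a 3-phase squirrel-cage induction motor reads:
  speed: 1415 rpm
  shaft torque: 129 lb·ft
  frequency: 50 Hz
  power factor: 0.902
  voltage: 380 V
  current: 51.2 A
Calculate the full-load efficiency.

85.3 %

τ = 129 lb·ft × 1.356 = 174.9 N·m
ω = 2π × 1415/60 = 148.2 rad/s; P_out = τω = 174.9 × 148.2 = 25920 W
P_in = √3·V_L·I_L·cosφ = 1.732 × 380 × 51.2 × 0.902 = 30395 W
η = P_out / P_in = 25920 / 30395 = 0.853 = 85.3%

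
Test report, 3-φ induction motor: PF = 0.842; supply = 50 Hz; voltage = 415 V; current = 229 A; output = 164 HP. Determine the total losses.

16.3 kW

P_in = √3·V·I·cosφ = 1.732×415×229×0.842 = 138594 W
P_out = 164×746 = 122344 W
Losses = P_in − P_out = 138594 − 122344 = 16250 W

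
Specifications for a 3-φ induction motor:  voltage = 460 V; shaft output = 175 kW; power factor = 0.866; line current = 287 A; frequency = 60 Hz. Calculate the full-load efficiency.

88.4 %

P_out = 175 kW = 175000 W
P_in = √3·V_L·I_L·cosφ = 1.732 × 460 × 287 × 0.866 = 198018 W
η = P_out / P_in = 175000 / 198018 = 0.884 = 88.4%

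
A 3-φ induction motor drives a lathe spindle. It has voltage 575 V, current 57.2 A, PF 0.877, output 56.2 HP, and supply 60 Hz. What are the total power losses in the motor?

P_in = √3·V·I·cosφ = 1.732×575×57.2×0.877 = 49959 W
P_out = 56.2×746 = 41925 W
Losses = P_in − P_out = 49959 − 41925 = 8034 W

8030 W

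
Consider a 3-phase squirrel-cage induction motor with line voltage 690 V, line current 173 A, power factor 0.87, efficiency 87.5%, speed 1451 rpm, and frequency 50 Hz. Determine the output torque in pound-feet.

764 lb·ft

P_in = √3·V·I·cosφ = 1.732 × 690 × 173 × 0.87 = 179871 W
P_out = η·P_in = 0.875 × 179871 = 157387 W
n = 1451 rpm
ω = 2π×1451/60 = 151.9 rad/s
τ = P_out/ω = 157387/151.9 = 1036 N·m
In lb·ft: 1036/1.356 = 764 lb·ft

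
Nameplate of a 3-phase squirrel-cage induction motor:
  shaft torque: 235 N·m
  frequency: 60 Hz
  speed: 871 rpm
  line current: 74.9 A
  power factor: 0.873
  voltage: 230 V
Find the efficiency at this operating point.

ω = 2π × 871/60 = 91.21 rad/s; P_out = τω = 235 × 91.21 = 21434 W
P_in = √3·V_L·I_L·cosφ = 1.732 × 230 × 74.9 × 0.873 = 26048 W
η = P_out / P_in = 21434 / 26048 = 0.823 = 82.3%

82.3 %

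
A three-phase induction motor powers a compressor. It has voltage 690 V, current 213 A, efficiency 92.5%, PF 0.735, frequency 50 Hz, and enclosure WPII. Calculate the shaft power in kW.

173 kW

P_in = √3·V·I·cosφ = 1.732 × 690 × 213 × 0.735 = 187096 W
P_out = η·P_in = 0.925 × 187096 = 173064 W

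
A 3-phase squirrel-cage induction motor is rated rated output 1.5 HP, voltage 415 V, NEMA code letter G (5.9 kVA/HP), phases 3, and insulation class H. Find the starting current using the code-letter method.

S_LR = 5.9 × 1.5 = 8.85 kVA
I_LR = S_LR/(√3·V_L) = 8850/(1.732×415) = 12.3 A

12.3 A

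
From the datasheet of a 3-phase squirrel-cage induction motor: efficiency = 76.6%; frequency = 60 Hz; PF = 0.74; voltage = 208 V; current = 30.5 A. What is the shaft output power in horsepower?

P_in = √3·V·I·cosφ = 1.732 × 208 × 30.5 × 0.74 = 8131 W
P_out = η·P_in = 0.766 × 8131 = 6228 W
= 6228/746 = 8.35 HP

8.35 HP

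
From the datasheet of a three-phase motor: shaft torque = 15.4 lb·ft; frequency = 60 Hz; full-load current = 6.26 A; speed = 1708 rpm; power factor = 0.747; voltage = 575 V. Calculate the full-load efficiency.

80.2 %

τ = 15.4 lb·ft × 1.356 = 20.88 N·m
ω = 2π × 1708/60 = 178.9 rad/s; P_out = τω = 20.88 × 178.9 = 3735 W
P_in = √3·V_L·I_L·cosφ = 1.732 × 575 × 6.26 × 0.747 = 4657 W
η = P_out / P_in = 3735 / 4657 = 0.802 = 80.2%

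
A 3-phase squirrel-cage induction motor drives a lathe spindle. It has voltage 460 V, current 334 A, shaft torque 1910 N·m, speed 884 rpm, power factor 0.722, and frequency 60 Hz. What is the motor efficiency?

ω = 2π × 884/60 = 92.57 rad/s; P_out = τω = 1910 × 92.57 = 176809 W
P_in = √3·V_L·I_L·cosφ = 1.732 × 460 × 334 × 0.722 = 192127 W
η = P_out / P_in = 176809 / 192127 = 0.920 = 92.0%

92.0 %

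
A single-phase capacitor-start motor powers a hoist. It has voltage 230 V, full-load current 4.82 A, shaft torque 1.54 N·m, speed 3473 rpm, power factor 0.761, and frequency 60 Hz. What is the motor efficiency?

ω = 2π × 3473/60 = 363.7 rad/s; P_out = τω = 1.54 × 363.7 = 560 W
P_in = V·I·cosφ = 230 × 4.82 × 0.761 = 844 W
η = P_out / P_in = 560 / 844 = 0.664 = 66.4%

66.4 %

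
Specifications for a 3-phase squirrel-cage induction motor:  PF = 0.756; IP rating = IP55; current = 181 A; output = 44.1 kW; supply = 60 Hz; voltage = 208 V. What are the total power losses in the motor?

P_in = √3·V·I·cosφ = 1.732×208×181×0.756 = 49296 W
P_out = 44100 W
Losses = P_in − P_out = 49296 − 44100 = 5196 W

5.2 kW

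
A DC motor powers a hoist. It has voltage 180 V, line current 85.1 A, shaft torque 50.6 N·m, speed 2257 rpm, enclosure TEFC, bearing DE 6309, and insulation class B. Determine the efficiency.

ω = 2π × 2257/60 = 236.4 rad/s; P_out = τω = 50.6 × 236.4 = 11962 W
P_in = V·I = 180 × 85.1 = 15318 W
η = P_out / P_in = 11962 / 15318 = 0.781 = 78.1%

78.1 %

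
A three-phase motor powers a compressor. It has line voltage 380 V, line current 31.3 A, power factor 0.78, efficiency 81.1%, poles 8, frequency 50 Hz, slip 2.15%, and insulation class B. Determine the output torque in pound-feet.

125 lb·ft

P_in = √3·V·I·cosφ = 1.732 × 380 × 31.3 × 0.78 = 16068 W
P_out = η·P_in = 0.811 × 16068 = 13031 W
n_s = 120×50/8 = 750 rpm; n = 750×(1−0.0215) = 734 rpm
ω = 2π×734/60 = 76.86 rad/s
τ = P_out/ω = 13031/76.86 = 169.5 N·m
In lb·ft: 169.5/1.356 = 125 lb·ft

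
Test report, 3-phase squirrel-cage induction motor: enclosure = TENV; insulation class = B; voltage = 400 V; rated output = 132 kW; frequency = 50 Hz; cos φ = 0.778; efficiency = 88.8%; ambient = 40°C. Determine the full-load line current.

P_out = 132 kW = 132000 W
P_in = P_out / η = 132000 / 0.888 = 148649 W
I_L = P_in / (√3·V_L·cosφ) = 148649 / (1.732 × 400 × 0.778) = 276 A

276 A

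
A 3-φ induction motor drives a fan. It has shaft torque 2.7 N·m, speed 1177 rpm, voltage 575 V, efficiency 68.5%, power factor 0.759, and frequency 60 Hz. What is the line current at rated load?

0.643 A

ω = 2π×1177/60 = 123.3 rad/s; P_out = τω = 2.7 × 123.3 = 333 W
P_in = P_out / η = 333 / 0.685 = 486 W
I_L = P_in / (√3·V_L·cosφ) = 486 / (1.732 × 575 × 0.759) = 0.643 A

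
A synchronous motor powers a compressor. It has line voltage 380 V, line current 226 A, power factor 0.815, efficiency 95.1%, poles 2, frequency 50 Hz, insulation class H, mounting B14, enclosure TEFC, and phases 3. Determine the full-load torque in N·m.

P_in = √3·V·I·cosφ = 1.732 × 380 × 226 × 0.815 = 121226 W
P_out = η·P_in = 0.951 × 121226 = 115286 W
n = n_s = 120×50/2 = 3000 rpm (synchronous)
ω = 2π×3000/60 = 314.2 rad/s
τ = P_out/ω = 115286/314.2 = 367 N·m

367 N·m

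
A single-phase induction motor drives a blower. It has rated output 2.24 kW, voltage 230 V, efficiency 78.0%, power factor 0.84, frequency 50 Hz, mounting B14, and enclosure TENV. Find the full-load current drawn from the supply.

P_out = 2.24 kW = 2240 W
P_in = P_out / η = 2240 / 0.780 = 2872 W
I = P_in / (V·cosφ) = 2872 / (230 × 0.84) = 14.9 A

14.9 A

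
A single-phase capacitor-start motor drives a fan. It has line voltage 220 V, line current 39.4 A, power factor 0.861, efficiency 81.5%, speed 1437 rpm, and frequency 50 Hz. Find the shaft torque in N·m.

P_in = V·I·cosφ = 220 × 39.4 × 0.861 = 7463 W
P_out = η·P_in = 0.815 × 7463 = 6082 W
n = 1437 rpm
ω = 2π×1437/60 = 150.5 rad/s
τ = P_out/ω = 6082/150.5 = 40.4 N·m

40.4 N·m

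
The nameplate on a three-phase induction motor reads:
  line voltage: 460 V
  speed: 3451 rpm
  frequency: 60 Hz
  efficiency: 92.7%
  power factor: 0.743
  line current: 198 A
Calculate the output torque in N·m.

P_in = √3·V·I·cosφ = 1.732 × 460 × 198 × 0.743 = 117209 W
P_out = η·P_in = 0.927 × 117209 = 108653 W
n = 3451 rpm
ω = 2π×3451/60 = 361.4 rad/s
τ = P_out/ω = 108653/361.4 = 301 N·m

301 N·m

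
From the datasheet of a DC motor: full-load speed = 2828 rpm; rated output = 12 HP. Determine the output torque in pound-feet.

P_out = 12 × 746 = 8952 W
ω = 2π × 2828/60 = 296.1 rad/s
τ = P_out/ω = 8952/296.1 = 30.23 N·m
In lb·ft: 30.23/1.356 = 22.3 lb·ft

22.3 lb·ft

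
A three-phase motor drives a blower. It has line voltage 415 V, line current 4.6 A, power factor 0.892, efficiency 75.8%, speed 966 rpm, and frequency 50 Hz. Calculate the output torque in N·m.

22.1 N·m

P_in = √3·V·I·cosφ = 1.732 × 415 × 4.6 × 0.892 = 2949 W
P_out = η·P_in = 0.758 × 2949 = 2235 W
n = 966 rpm
ω = 2π×966/60 = 101.2 rad/s
τ = P_out/ω = 2235/101.2 = 22.1 N·m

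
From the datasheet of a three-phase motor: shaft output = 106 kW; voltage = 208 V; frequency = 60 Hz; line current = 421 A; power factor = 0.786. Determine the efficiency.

88.9 %

P_out = 106 kW = 106000 W
P_in = √3·V_L·I_L·cosφ = 1.732 × 208 × 421 × 0.786 = 119211 W
η = P_out / P_in = 106000 / 119211 = 0.889 = 88.9%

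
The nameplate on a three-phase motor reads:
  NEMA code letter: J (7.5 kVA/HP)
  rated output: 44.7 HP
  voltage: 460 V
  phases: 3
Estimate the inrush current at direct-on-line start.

421 A

S_LR = 7.5 × 44.7 = 335.25 kVA
I_LR = S_LR/(√3·V_L) = 335250/(1.732×460) = 421 A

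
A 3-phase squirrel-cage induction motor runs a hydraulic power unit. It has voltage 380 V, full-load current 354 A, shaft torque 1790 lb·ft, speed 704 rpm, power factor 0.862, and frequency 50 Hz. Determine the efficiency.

89.1 %

τ = 1790 lb·ft × 1.356 = 2427 N·m
ω = 2π × 704/60 = 73.72 rad/s; P_out = τω = 2427 × 73.72 = 178918 W
P_in = √3·V_L·I_L·cosφ = 1.732 × 380 × 354 × 0.862 = 200836 W
η = P_out / P_in = 178918 / 200836 = 0.891 = 89.1%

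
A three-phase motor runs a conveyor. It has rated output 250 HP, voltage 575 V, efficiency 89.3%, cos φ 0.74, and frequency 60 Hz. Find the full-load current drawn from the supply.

P_out = 250 × 746 = 186500 W
P_in = P_out / η = 186500 / 0.893 = 208847 W
I_L = P_in / (√3·V_L·cosφ) = 208847 / (1.732 × 575 × 0.74) = 283 A

283 A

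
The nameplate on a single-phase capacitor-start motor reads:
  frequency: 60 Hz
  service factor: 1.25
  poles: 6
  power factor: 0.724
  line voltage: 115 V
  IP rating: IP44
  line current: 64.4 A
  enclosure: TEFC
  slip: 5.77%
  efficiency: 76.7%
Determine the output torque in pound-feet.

P_in = V·I·cosφ = 115 × 64.4 × 0.724 = 5362 W
P_out = η·P_in = 0.767 × 5362 = 4113 W
n_s = 120×60/6 = 1200 rpm; n = 1200×(1−0.0577) = 1131 rpm
ω = 2π×1131/60 = 118.4 rad/s
τ = P_out/ω = 4113/118.4 = 34.74 N·m
In lb·ft: 34.74/1.356 = 25.6 lb·ft

25.6 lb·ft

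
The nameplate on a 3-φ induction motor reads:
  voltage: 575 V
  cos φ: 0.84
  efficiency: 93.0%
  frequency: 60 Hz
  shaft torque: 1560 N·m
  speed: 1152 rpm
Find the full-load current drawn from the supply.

242 A

ω = 2π×1152/60 = 120.6 rad/s; P_out = τω = 1560 × 120.6 = 188136 W
P_in = P_out / η = 188136 / 0.930 = 202297 W
I_L = P_in / (√3·V_L·cosφ) = 202297 / (1.732 × 575 × 0.84) = 242 A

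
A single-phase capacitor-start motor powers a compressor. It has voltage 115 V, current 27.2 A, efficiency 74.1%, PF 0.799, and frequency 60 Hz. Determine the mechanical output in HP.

2.48 HP

P_in = V·I·cosφ = 115 × 27.2 × 0.799 = 2499 W
P_out = η·P_in = 0.741 × 2499 = 1852 W
= 1852/746 = 2.48 HP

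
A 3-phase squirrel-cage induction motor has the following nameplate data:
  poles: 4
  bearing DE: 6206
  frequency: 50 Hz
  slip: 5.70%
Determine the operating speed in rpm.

n_s = 120f/p = 120×50/4 = 1500 rpm
n = n_s(1 − s) = 1500 × (1 − 0.057) = 1414 rpm

1414 rpm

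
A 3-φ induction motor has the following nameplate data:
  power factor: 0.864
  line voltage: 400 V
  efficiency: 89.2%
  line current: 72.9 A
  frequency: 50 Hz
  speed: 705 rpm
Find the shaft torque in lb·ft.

P_in = √3·V·I·cosφ = 1.732 × 400 × 72.9 × 0.864 = 43636 W
P_out = η·P_in = 0.892 × 43636 = 38923 W
n = 705 rpm
ω = 2π×705/60 = 73.83 rad/s
τ = P_out/ω = 38923/73.83 = 527.2 N·m
In lb·ft: 527.2/1.356 = 389 lb·ft

389 lb·ft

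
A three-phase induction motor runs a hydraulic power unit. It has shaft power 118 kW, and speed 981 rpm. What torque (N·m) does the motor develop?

1150 N·m

ω = 2π × 981/60 = 102.7 rad/s
τ = P/ω = 118000/102.7 = 1150 N·m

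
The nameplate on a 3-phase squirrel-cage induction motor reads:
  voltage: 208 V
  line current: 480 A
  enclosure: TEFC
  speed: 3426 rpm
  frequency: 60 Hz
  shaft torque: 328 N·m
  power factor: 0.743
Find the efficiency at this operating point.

91.6 %

ω = 2π × 3426/60 = 358.8 rad/s; P_out = τω = 328 × 358.8 = 117686 W
P_in = √3·V_L·I_L·cosφ = 1.732 × 208 × 480 × 0.743 = 128482 W
η = P_out / P_in = 117686 / 128482 = 0.916 = 91.6%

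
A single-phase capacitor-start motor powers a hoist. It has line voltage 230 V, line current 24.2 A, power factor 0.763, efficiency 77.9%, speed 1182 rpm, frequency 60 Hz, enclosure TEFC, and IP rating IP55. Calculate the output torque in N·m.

26.7 N·m

P_in = V·I·cosφ = 230 × 24.2 × 0.763 = 4247 W
P_out = η·P_in = 0.779 × 4247 = 3308 W
n = 1182 rpm
ω = 2π×1182/60 = 123.8 rad/s
τ = P_out/ω = 3308/123.8 = 26.7 N·m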